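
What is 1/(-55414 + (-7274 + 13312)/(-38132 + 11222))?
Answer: -13455/745598389 ≈ -1.8046e-5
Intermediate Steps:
1/(-55414 + (-7274 + 13312)/(-38132 + 11222)) = 1/(-55414 + 6038/(-26910)) = 1/(-55414 + 6038*(-1/26910)) = 1/(-55414 - 3019/13455) = 1/(-745598389/13455) = -13455/745598389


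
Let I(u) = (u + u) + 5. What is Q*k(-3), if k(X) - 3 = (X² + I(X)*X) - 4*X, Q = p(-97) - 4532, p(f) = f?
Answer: -124983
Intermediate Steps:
Q = -4629 (Q = -97 - 4532 = -4629)
I(u) = 5 + 2*u (I(u) = 2*u + 5 = 5 + 2*u)
k(X) = 3 + X² - 4*X + X*(5 + 2*X) (k(X) = 3 + ((X² + (5 + 2*X)*X) - 4*X) = 3 + ((X² + X*(5 + 2*X)) - 4*X) = 3 + (X² - 4*X + X*(5 + 2*X)) = 3 + X² - 4*X + X*(5 + 2*X))
Q*k(-3) = -4629*(3 - 3 + 3*(-3)²) = -4629*(3 - 3 + 3*9) = -4629*(3 - 3 + 27) = -4629*27 = -124983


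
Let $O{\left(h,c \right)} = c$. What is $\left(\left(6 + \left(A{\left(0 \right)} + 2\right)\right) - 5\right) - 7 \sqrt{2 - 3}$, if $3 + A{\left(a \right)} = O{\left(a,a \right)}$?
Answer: $- 7 i \approx - 7.0 i$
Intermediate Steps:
$A{\left(a \right)} = -3 + a$
$\left(\left(6 + \left(A{\left(0 \right)} + 2\right)\right) - 5\right) - 7 \sqrt{2 - 3} = \left(\left(6 + \left(\left(-3 + 0\right) + 2\right)\right) - 5\right) - 7 \sqrt{2 - 3} = \left(\left(6 + \left(-3 + 2\right)\right) - 5\right) - 7 \sqrt{-1} = \left(\left(6 - 1\right) - 5\right) - 7 i = \left(5 - 5\right) - 7 i = 0 - 7 i = - 7 i$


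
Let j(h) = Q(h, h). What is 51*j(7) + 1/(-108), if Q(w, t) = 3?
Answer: 16523/108 ≈ 152.99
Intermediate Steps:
j(h) = 3
51*j(7) + 1/(-108) = 51*3 + 1/(-108) = 153 - 1/108 = 16523/108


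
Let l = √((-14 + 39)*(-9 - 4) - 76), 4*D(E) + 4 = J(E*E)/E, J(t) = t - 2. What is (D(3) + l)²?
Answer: (5 - 12*I*√401)²/144 ≈ -400.83 - 16.688*I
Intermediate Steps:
J(t) = -2 + t
D(E) = -1 + (-2 + E²)/(4*E) (D(E) = -1 + ((-2 + E*E)/E)/4 = -1 + ((-2 + E²)/E)/4 = -1 + (-2 + E²)/(4*E))
l = I*√401 (l = √(25*(-13) - 76) = √(-325 - 76) = √(-401) = I*√401 ≈ 20.025*I)
(D(3) + l)² = ((-1 - ½/3 + (¼)*3) + I*√401)² = ((-1 - ½*⅓ + ¾) + I*√401)² = ((-1 - ⅙ + ¾) + I*√401)² = (-5/12 + I*√401)²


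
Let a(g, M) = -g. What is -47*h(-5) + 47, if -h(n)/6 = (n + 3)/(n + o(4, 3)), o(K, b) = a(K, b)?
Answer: 329/3 ≈ 109.67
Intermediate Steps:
o(K, b) = -K
h(n) = -6*(3 + n)/(-4 + n) (h(n) = -6*(n + 3)/(n - 1*4) = -6*(3 + n)/(n - 4) = -6*(3 + n)/(-4 + n))
-47*h(-5) + 47 = -282*(-3 - 1*(-5))/(-4 - 5) + 47 = -282*(-3 + 5)/(-9) + 47 = -282*(-1)*2/9 + 47 = -47*(-4/3) + 47 = 188/3 + 47 = 329/3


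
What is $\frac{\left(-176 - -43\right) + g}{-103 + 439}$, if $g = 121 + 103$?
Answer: $\frac{13}{48} \approx 0.27083$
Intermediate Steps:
$g = 224$
$\frac{\left(-176 - -43\right) + g}{-103 + 439} = \frac{\left(-176 - -43\right) + 224}{-103 + 439} = \frac{\left(-176 + 43\right) + 224}{336} = \left(-133 + 224\right) \frac{1}{336} = 91 \cdot \frac{1}{336} = \frac{13}{48}$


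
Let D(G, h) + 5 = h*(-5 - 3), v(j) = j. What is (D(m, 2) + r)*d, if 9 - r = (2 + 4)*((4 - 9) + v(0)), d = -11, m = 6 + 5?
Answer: -198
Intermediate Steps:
m = 11
r = 39 (r = 9 - (2 + 4)*((4 - 9) + 0) = 9 - 6*(-5 + 0) = 9 - 6*(-5) = 9 - 1*(-30) = 9 + 30 = 39)
D(G, h) = -5 - 8*h (D(G, h) = -5 + h*(-5 - 3) = -5 + h*(-8) = -5 - 8*h)
(D(m, 2) + r)*d = ((-5 - 8*2) + 39)*(-11) = ((-5 - 16) + 39)*(-11) = (-21 + 39)*(-11) = 18*(-11) = -198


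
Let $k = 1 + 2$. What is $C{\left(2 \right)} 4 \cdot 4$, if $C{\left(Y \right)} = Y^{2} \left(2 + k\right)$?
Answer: $320$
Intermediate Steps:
$k = 3$
$C{\left(Y \right)} = 5 Y^{2}$ ($C{\left(Y \right)} = Y^{2} \left(2 + 3\right) = Y^{2} \cdot 5 = 5 Y^{2}$)
$C{\left(2 \right)} 4 \cdot 4 = 5 \cdot 2^{2} \cdot 4 \cdot 4 = 5 \cdot 4 \cdot 4 \cdot 4 = 20 \cdot 4 \cdot 4 = 80 \cdot 4 = 320$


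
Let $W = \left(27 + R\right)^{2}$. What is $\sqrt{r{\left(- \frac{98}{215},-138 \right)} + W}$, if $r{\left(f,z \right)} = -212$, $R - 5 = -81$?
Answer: $\sqrt{2189} \approx 46.787$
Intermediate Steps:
$R = -76$ ($R = 5 - 81 = -76$)
$W = 2401$ ($W = \left(27 - 76\right)^{2} = \left(-49\right)^{2} = 2401$)
$\sqrt{r{\left(- \frac{98}{215},-138 \right)} + W} = \sqrt{-212 + 2401} = \sqrt{2189}$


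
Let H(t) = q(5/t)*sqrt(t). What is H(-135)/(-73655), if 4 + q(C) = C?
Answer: 109*I*sqrt(15)/662895 ≈ 0.00063684*I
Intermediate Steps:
q(C) = -4 + C
H(t) = sqrt(t)*(-4 + 5/t) (H(t) = (-4 + 5/t)*sqrt(t) = sqrt(t)*(-4 + 5/t))
H(-135)/(-73655) = ((5 - 4*(-135))/sqrt(-135))/(-73655) = ((-I*sqrt(15)/45)*(5 + 540))*(-1/73655) = (-I*sqrt(15)/45*545)*(-1/73655) = -109*I*sqrt(15)/9*(-1/73655) = 109*I*sqrt(15)/662895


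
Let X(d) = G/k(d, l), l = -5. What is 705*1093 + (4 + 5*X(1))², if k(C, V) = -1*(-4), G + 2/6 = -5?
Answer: 6935149/9 ≈ 7.7057e+5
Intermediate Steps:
G = -16/3 (G = -⅓ - 5 = -16/3 ≈ -5.3333)
k(C, V) = 4
X(d) = -4/3 (X(d) = -16/3/4 = -16/3*¼ = -4/3)
705*1093 + (4 + 5*X(1))² = 705*1093 + (4 + 5*(-4/3))² = 770565 + (4 - 20/3)² = 770565 + (-8/3)² = 770565 + 64/9 = 6935149/9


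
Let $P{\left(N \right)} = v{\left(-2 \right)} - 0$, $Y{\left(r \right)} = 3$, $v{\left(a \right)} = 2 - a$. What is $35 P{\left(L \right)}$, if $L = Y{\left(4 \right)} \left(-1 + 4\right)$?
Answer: $140$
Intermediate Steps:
$L = 9$ ($L = 3 \left(-1 + 4\right) = 3 \cdot 3 = 9$)
$P{\left(N \right)} = 4$ ($P{\left(N \right)} = \left(2 - -2\right) - 0 = \left(2 + 2\right) + 0 = 4 + 0 = 4$)
$35 P{\left(L \right)} = 35 \cdot 4 = 140$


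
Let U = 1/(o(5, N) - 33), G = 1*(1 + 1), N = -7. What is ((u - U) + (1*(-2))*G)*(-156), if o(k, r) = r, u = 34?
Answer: -46839/10 ≈ -4683.9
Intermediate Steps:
G = 2 (G = 1*2 = 2)
U = -1/40 (U = 1/(-7 - 33) = 1/(-40) = -1/40 ≈ -0.025000)
((u - U) + (1*(-2))*G)*(-156) = ((34 - 1*(-1/40)) + (1*(-2))*2)*(-156) = ((34 + 1/40) - 2*2)*(-156) = (1361/40 - 4)*(-156) = (1201/40)*(-156) = -46839/10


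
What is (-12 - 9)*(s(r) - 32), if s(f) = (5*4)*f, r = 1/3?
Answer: 532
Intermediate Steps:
r = ⅓ ≈ 0.33333
s(f) = 20*f
(-12 - 9)*(s(r) - 32) = (-12 - 9)*(20*(⅓) - 32) = -21*(20/3 - 32) = -21*(-76/3) = 532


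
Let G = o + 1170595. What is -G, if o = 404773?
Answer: -1575368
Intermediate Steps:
G = 1575368 (G = 404773 + 1170595 = 1575368)
-G = -1*1575368 = -1575368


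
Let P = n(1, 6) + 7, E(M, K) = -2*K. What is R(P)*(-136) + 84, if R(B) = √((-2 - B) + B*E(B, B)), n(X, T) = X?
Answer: 84 - 136*I*√138 ≈ 84.0 - 1597.6*I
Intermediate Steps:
P = 8 (P = 1 + 7 = 8)
R(B) = √(-2 - B - 2*B²) (R(B) = √((-2 - B) + B*(-2*B)) = √((-2 - B) - 2*B²) = √(-2 - B - 2*B²))
R(P)*(-136) + 84 = √(-2 - 1*8 - 2*8²)*(-136) + 84 = √(-2 - 8 - 2*64)*(-136) + 84 = √(-2 - 8 - 128)*(-136) + 84 = √(-138)*(-136) + 84 = (I*√138)*(-136) + 84 = -136*I*√138 + 84 = 84 - 136*I*√138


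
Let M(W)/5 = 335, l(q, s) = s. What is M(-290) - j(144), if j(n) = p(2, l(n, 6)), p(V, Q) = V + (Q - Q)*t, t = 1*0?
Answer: 1673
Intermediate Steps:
t = 0
M(W) = 1675 (M(W) = 5*335 = 1675)
p(V, Q) = V (p(V, Q) = V + (Q - Q)*0 = V + 0*0 = V + 0 = V)
j(n) = 2
M(-290) - j(144) = 1675 - 1*2 = 1675 - 2 = 1673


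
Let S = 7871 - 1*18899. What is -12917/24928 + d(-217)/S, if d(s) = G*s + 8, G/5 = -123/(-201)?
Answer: -2112125155/4604675232 ≈ -0.45869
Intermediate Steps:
G = 205/67 (G = 5*(-123/(-201)) = 5*(-123*(-1/201)) = 5*(41/67) = 205/67 ≈ 3.0597)
d(s) = 8 + 205*s/67 (d(s) = 205*s/67 + 8 = 8 + 205*s/67)
S = -11028 (S = 7871 - 18899 = -11028)
-12917/24928 + d(-217)/S = -12917/24928 + (8 + (205/67)*(-217))/(-11028) = -12917*1/24928 + (8 - 44485/67)*(-1/11028) = -12917/24928 - 43949/67*(-1/11028) = -12917/24928 + 43949/738876 = -2112125155/4604675232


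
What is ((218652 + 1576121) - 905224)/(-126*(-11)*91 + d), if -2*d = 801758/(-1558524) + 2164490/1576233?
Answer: 728421123084292836/103279897787488673 ≈ 7.0529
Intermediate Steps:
d = -351608699191/818865653364 (d = -(801758/(-1558524) + 2164490/1576233)/2 = -(801758*(-1/1558524) + 2164490*(1/1576233))/2 = -(-400879/779262 + 2164490/1576233)/2 = -½*351608699191/409432826682 = -351608699191/818865653364 ≈ -0.42939)
((218652 + 1576121) - 905224)/(-126*(-11)*91 + d) = ((218652 + 1576121) - 905224)/(-126*(-11)*91 - 351608699191/818865653364) = (1794773 - 905224)/(1386*91 - 351608699191/818865653364) = 889549/(126126 - 351608699191/818865653364) = 889549/(103279897787488673/818865653364) = 889549*(818865653364/103279897787488673) = 728421123084292836/103279897787488673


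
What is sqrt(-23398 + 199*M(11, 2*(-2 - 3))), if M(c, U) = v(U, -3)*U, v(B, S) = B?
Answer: I*sqrt(3498) ≈ 59.144*I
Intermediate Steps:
M(c, U) = U**2 (M(c, U) = U*U = U**2)
sqrt(-23398 + 199*M(11, 2*(-2 - 3))) = sqrt(-23398 + 199*(2*(-2 - 3))**2) = sqrt(-23398 + 199*(2*(-5))**2) = sqrt(-23398 + 199*(-10)**2) = sqrt(-23398 + 199*100) = sqrt(-23398 + 19900) = sqrt(-3498) = I*sqrt(3498)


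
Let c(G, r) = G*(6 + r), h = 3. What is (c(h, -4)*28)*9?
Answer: 1512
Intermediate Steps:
(c(h, -4)*28)*9 = ((3*(6 - 4))*28)*9 = ((3*2)*28)*9 = (6*28)*9 = 168*9 = 1512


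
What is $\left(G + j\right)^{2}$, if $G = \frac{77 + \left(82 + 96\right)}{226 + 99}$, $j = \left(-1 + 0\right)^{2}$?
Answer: $\frac{13456}{4225} \approx 3.1849$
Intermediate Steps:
$j = 1$ ($j = \left(-1\right)^{2} = 1$)
$G = \frac{51}{65}$ ($G = \frac{77 + 178}{325} = 255 \cdot \frac{1}{325} = \frac{51}{65} \approx 0.78462$)
$\left(G + j\right)^{2} = \left(\frac{51}{65} + 1\right)^{2} = \left(\frac{116}{65}\right)^{2} = \frac{13456}{4225}$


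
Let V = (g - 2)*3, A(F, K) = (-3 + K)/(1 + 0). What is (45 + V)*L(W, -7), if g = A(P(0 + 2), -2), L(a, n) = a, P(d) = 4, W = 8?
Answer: 192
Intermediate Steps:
A(F, K) = -3 + K (A(F, K) = (-3 + K)/1 = (-3 + K)*1 = -3 + K)
g = -5 (g = -3 - 2 = -5)
V = -21 (V = (-5 - 2)*3 = -7*3 = -21)
(45 + V)*L(W, -7) = (45 - 21)*8 = 24*8 = 192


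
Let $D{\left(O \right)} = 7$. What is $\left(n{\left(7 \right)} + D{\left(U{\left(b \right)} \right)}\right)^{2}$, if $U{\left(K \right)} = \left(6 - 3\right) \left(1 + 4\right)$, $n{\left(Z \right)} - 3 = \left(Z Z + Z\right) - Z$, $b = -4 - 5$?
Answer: $3481$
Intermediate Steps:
$b = -9$
$n{\left(Z \right)} = 3 + Z^{2}$ ($n{\left(Z \right)} = 3 + \left(\left(Z Z + Z\right) - Z\right) = 3 + \left(\left(Z^{2} + Z\right) - Z\right) = 3 + \left(\left(Z + Z^{2}\right) - Z\right) = 3 + Z^{2}$)
$U{\left(K \right)} = 15$ ($U{\left(K \right)} = 3 \cdot 5 = 15$)
$\left(n{\left(7 \right)} + D{\left(U{\left(b \right)} \right)}\right)^{2} = \left(\left(3 + 7^{2}\right) + 7\right)^{2} = \left(\left(3 + 49\right) + 7\right)^{2} = \left(52 + 7\right)^{2} = 59^{2} = 3481$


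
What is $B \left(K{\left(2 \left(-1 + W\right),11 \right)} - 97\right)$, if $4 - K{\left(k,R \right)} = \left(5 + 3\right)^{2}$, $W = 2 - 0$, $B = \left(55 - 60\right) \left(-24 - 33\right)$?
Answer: $-44745$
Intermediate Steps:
$B = 285$ ($B = \left(-5\right) \left(-57\right) = 285$)
$W = 2$ ($W = 2 + 0 = 2$)
$K{\left(k,R \right)} = -60$ ($K{\left(k,R \right)} = 4 - \left(5 + 3\right)^{2} = 4 - 8^{2} = 4 - 64 = -60$)
$B \left(K{\left(2 \left(-1 + W\right),11 \right)} - 97\right) = 285 \left(-60 - 97\right) = 285 \left(-157\right) = -44745$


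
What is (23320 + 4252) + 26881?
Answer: 54453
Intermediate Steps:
(23320 + 4252) + 26881 = 27572 + 26881 = 54453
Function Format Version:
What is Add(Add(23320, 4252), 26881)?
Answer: 54453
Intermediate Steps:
Add(Add(23320, 4252), 26881) = Add(27572, 26881) = 54453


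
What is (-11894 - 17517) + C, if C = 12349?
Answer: -17062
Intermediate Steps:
(-11894 - 17517) + C = (-11894 - 17517) + 12349 = -29411 + 12349 = -17062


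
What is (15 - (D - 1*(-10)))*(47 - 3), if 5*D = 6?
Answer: 836/5 ≈ 167.20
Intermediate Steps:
D = 6/5 (D = (⅕)*6 = 6/5 ≈ 1.2000)
(15 - (D - 1*(-10)))*(47 - 3) = (15 - (6/5 - 1*(-10)))*(47 - 3) = (15 - (6/5 + 10))*44 = (15 - 1*56/5)*44 = (15 - 56/5)*44 = (19/5)*44 = 836/5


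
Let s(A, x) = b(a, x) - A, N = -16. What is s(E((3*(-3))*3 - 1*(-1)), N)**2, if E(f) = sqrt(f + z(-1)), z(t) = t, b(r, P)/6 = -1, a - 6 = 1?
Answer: 9 + 36*I*sqrt(3) ≈ 9.0 + 62.354*I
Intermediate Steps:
a = 7 (a = 6 + 1 = 7)
b(r, P) = -6 (b(r, P) = 6*(-1) = -6)
E(f) = sqrt(-1 + f) (E(f) = sqrt(f - 1) = sqrt(-1 + f))
s(A, x) = -6 - A
s(E((3*(-3))*3 - 1*(-1)), N)**2 = (-6 - sqrt(-1 + ((3*(-3))*3 - 1*(-1))))**2 = (-6 - sqrt(-1 + (-9*3 + 1)))**2 = (-6 - sqrt(-1 + (-27 + 1)))**2 = (-6 - sqrt(-1 - 26))**2 = (-6 - sqrt(-27))**2 = (-6 - 3*I*sqrt(3))**2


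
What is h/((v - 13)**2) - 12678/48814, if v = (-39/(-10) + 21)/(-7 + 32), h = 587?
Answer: 838342772161/219809466407 ≈ 3.8140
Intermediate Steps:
v = 249/250 (v = (-39*(-1/10) + 21)/25 = (39/10 + 21)*(1/25) = (249/10)*(1/25) = 249/250 ≈ 0.99600)
h/((v - 13)**2) - 12678/48814 = 587/((249/250 - 13)**2) - 12678/48814 = 587/((-3001/250)**2) - 12678*1/48814 = 587/(9006001/62500) - 6339/24407 = 587*(62500/9006001) - 6339/24407 = 36687500/9006001 - 6339/24407 = 838342772161/219809466407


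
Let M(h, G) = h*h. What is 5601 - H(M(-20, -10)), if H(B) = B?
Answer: 5201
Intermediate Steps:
M(h, G) = h²
5601 - H(M(-20, -10)) = 5601 - 1*(-20)² = 5601 - 1*400 = 5601 - 400 = 5201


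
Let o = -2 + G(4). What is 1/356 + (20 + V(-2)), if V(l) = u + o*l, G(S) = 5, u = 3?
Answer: 6053/356 ≈ 17.003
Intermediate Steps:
o = 3 (o = -2 + 5 = 3)
V(l) = 3 + 3*l
1/356 + (20 + V(-2)) = 1/356 + (20 + (3 + 3*(-2))) = 1/356 + (20 + (3 - 6)) = 1/356 + (20 - 3) = 1/356 + 17 = 6053/356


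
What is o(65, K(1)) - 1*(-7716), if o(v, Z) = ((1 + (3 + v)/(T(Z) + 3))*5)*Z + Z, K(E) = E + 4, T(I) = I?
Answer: 15917/2 ≈ 7958.5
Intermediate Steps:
K(E) = 4 + E
o(v, Z) = Z + Z*(5 + 5*(3 + v)/(3 + Z)) (o(v, Z) = ((1 + (3 + v)/(Z + 3))*5)*Z + Z = ((1 + (3 + v)/(3 + Z))*5)*Z + Z = (5 + 5*(3 + v)/(3 + Z))*Z + Z = Z*(5 + 5*(3 + v)/(3 + Z)) + Z = Z + Z*(5 + 5*(3 + v)/(3 + Z)))
o(65, K(1)) - 1*(-7716) = (4 + 1)*(33 + 5*65 + 6*(4 + 1))/(3 + (4 + 1)) - 1*(-7716) = 5*(33 + 325 + 6*5)/(3 + 5) + 7716 = 5*(33 + 325 + 30)/8 + 7716 = 5*(⅛)*388 + 7716 = 485/2 + 7716 = 15917/2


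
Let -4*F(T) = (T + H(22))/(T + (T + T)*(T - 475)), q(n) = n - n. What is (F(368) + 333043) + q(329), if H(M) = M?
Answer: 17403495073/52256 ≈ 3.3304e+5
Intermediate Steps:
q(n) = 0
F(T) = -(22 + T)/(4*(T + 2*T*(-475 + T))) (F(T) = -(T + 22)/(4*(T + (T + T)*(T - 475))) = -(22 + T)/(4*(T + (2*T)*(-475 + T))) = -(22 + T)/(4*(T + 2*T*(-475 + T))))
(F(368) + 333043) + q(329) = ((¼)*(-22 - 1*368)/(368*(-949 + 2*368)) + 333043) + 0 = ((¼)*(1/368)*(-22 - 368)/(-949 + 736) + 333043) + 0 = ((¼)*(1/368)*(-390)/(-213) + 333043) + 0 = ((¼)*(1/368)*(-1/213)*(-390) + 333043) + 0 = (65/52256 + 333043) + 0 = 17403495073/52256 + 0 = 17403495073/52256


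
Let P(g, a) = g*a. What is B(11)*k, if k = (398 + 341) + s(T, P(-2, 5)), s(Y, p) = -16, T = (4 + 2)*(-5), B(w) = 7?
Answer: 5061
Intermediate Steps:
P(g, a) = a*g
T = -30 (T = 6*(-5) = -30)
k = 723 (k = (398 + 341) - 16 = 739 - 16 = 723)
B(11)*k = 7*723 = 5061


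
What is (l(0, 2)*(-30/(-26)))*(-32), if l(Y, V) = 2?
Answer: -960/13 ≈ -73.846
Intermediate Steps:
(l(0, 2)*(-30/(-26)))*(-32) = (2*(-30/(-26)))*(-32) = (2*(-30*(-1/26)))*(-32) = (2*(15/13))*(-32) = (30/13)*(-32) = -960/13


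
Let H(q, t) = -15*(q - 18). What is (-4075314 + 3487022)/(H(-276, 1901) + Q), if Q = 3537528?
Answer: -294146/1770969 ≈ -0.16609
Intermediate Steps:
H(q, t) = 270 - 15*q (H(q, t) = -15*(-18 + q) = 270 - 15*q)
(-4075314 + 3487022)/(H(-276, 1901) + Q) = (-4075314 + 3487022)/((270 - 15*(-276)) + 3537528) = -588292/((270 + 4140) + 3537528) = -588292/(4410 + 3537528) = -588292/3541938 = -588292*1/3541938 = -294146/1770969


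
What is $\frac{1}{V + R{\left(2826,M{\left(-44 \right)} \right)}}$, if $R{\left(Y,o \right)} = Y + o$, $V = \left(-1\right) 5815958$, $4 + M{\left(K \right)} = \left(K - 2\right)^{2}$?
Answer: $- \frac{1}{5811020} \approx -1.7209 \cdot 10^{-7}$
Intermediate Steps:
$M{\left(K \right)} = -4 + \left(-2 + K\right)^{2}$ ($M{\left(K \right)} = -4 + \left(K - 2\right)^{2} = -4 + \left(-2 + K\right)^{2}$)
$V = -5815958$
$\frac{1}{V + R{\left(2826,M{\left(-44 \right)} \right)}} = \frac{1}{-5815958 + \left(2826 - 44 \left(-4 - 44\right)\right)} = \frac{1}{-5815958 + \left(2826 - -2112\right)} = \frac{1}{-5815958 + \left(2826 + 2112\right)} = \frac{1}{-5815958 + 4938} = \frac{1}{-5811020} = - \frac{1}{5811020}$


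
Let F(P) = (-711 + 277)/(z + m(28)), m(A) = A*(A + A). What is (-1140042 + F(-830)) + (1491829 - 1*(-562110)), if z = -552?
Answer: 464259459/508 ≈ 9.1390e+5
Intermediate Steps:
m(A) = 2*A² (m(A) = A*(2*A) = 2*A²)
F(P) = -217/508 (F(P) = (-711 + 277)/(-552 + 2*28²) = -434/(-552 + 2*784) = -434/(-552 + 1568) = -434/1016 = -434*1/1016 = -217/508)
(-1140042 + F(-830)) + (1491829 - 1*(-562110)) = (-1140042 - 217/508) + (1491829 - 1*(-562110)) = -579141553/508 + (1491829 + 562110) = -579141553/508 + 2053939 = 464259459/508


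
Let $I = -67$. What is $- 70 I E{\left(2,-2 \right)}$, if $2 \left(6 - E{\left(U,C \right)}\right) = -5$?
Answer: $39865$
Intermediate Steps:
$E{\left(U,C \right)} = \frac{17}{2}$ ($E{\left(U,C \right)} = 6 - - \frac{5}{2} = 6 + \frac{5}{2} = \frac{17}{2}$)
$- 70 I E{\left(2,-2 \right)} = \left(-70\right) \left(-67\right) \frac{17}{2} = 4690 \cdot \frac{17}{2} = 39865$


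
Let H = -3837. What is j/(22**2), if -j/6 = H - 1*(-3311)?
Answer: 789/121 ≈ 6.5207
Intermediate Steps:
j = 3156 (j = -6*(-3837 - 1*(-3311)) = -6*(-3837 + 3311) = -6*(-526) = 3156)
j/(22**2) = 3156/(22**2) = 3156/484 = 3156*(1/484) = 789/121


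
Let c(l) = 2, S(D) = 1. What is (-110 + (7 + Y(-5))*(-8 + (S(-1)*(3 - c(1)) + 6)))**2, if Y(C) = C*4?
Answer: 9409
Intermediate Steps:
Y(C) = 4*C
(-110 + (7 + Y(-5))*(-8 + (S(-1)*(3 - c(1)) + 6)))**2 = (-110 + (7 + 4*(-5))*(-8 + (1*(3 - 1*2) + 6)))**2 = (-110 + (7 - 20)*(-8 + (1*(3 - 2) + 6)))**2 = (-110 - 13*(-8 + (1*1 + 6)))**2 = (-110 - 13*(-8 + (1 + 6)))**2 = (-110 - 13*(-8 + 7))**2 = (-110 - 13*(-1))**2 = (-110 + 13)**2 = (-97)**2 = 9409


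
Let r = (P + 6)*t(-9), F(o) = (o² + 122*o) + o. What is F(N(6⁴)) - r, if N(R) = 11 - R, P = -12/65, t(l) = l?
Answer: 97059452/65 ≈ 1.4932e+6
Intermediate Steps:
P = -12/65 (P = -12*1/65 = -12/65 ≈ -0.18462)
F(o) = o² + 123*o
r = -3402/65 (r = (-12/65 + 6)*(-9) = (378/65)*(-9) = -3402/65 ≈ -52.338)
F(N(6⁴)) - r = (11 - 1*6⁴)*(123 + (11 - 1*6⁴)) - 1*(-3402/65) = (11 - 1*1296)*(123 + (11 - 1*1296)) + 3402/65 = (11 - 1296)*(123 + (11 - 1296)) + 3402/65 = -1285*(123 - 1285) + 3402/65 = -1285*(-1162) + 3402/65 = 1493170 + 3402/65 = 97059452/65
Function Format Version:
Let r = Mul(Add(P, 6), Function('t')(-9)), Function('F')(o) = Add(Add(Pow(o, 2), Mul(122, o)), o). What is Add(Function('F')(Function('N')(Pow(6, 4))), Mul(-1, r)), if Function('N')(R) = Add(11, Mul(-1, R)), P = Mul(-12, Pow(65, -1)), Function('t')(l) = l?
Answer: Rational(97059452, 65) ≈ 1.4932e+6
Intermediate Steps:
P = Rational(-12, 65) (P = Mul(-12, Rational(1, 65)) = Rational(-12, 65) ≈ -0.18462)
Function('F')(o) = Add(Pow(o, 2), Mul(123, o))
r = Rational(-3402, 65) (r = Mul(Add(Rational(-12, 65), 6), -9) = Mul(Rational(378, 65), -9) = Rational(-3402, 65) ≈ -52.338)
Add(Function('F')(Function('N')(Pow(6, 4))), Mul(-1, r)) = Add(Mul(Add(11, Mul(-1, Pow(6, 4))), Add(123, Add(11, Mul(-1, Pow(6, 4))))), Mul(-1, Rational(-3402, 65))) = Add(Mul(Add(11, Mul(-1, 1296)), Add(123, Add(11, Mul(-1, 1296)))), Rational(3402, 65)) = Add(Mul(Add(11, -1296), Add(123, Add(11, -1296))), Rational(3402, 65)) = Add(Mul(-1285, Add(123, -1285)), Rational(3402, 65)) = Add(Mul(-1285, -1162), Rational(3402, 65)) = Add(1493170, Rational(3402, 65)) = Rational(97059452, 65)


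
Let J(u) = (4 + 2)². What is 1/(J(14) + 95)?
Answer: 1/131 ≈ 0.0076336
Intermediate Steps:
J(u) = 36 (J(u) = 6² = 36)
1/(J(14) + 95) = 1/(36 + 95) = 1/131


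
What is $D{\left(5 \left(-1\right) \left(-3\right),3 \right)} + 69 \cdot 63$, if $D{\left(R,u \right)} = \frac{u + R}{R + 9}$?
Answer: $\frac{17391}{4} \approx 4347.8$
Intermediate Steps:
$D{\left(R,u \right)} = \frac{R + u}{9 + R}$
$D{\left(5 \left(-1\right) \left(-3\right),3 \right)} + 69 \cdot 63 = \frac{5 \left(-1\right) \left(-3\right) + 3}{9 + 5 \left(-1\right) \left(-3\right)} + 69 \cdot 63 = \frac{\left(-5\right) \left(-3\right) + 3}{9 - -15} + 4347 = \frac{15 + 3}{9 + 15} + 4347 = \frac{1}{24} \cdot 18 + 4347 = \frac{3}{4} + 4347 = \frac{17391}{4}$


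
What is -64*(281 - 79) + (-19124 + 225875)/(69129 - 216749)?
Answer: -1908638111/147620 ≈ -12929.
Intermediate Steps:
-64*(281 - 79) + (-19124 + 225875)/(69129 - 216749) = -64*202 + 206751/(-147620) = -12928 + 206751*(-1/147620) = -12928 - 206751/147620 = -1908638111/147620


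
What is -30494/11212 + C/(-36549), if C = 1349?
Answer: -564825097/204893694 ≈ -2.7567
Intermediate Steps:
-30494/11212 + C/(-36549) = -30494/11212 + 1349/(-36549) = -30494*1/11212 + 1349*(-1/36549) = -15247/5606 - 1349/36549 = -564825097/204893694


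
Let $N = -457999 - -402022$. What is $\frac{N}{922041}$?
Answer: $- \frac{18659}{307347} \approx -0.06071$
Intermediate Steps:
$N = -55977$ ($N = -457999 + 402022 = -55977$)
$\frac{N}{922041} = - \frac{55977}{922041} = \left(-55977\right) \frac{1}{922041} = - \frac{18659}{307347}$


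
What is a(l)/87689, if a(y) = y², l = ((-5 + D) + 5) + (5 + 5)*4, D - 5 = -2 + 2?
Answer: 2025/87689 ≈ 0.023093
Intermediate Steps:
D = 5 (D = 5 + (-2 + 2) = 5 + 0 = 5)
l = 45 (l = ((-5 + 5) + 5) + (5 + 5)*4 = (0 + 5) + 10*4 = 5 + 40 = 45)
a(l)/87689 = 45²/87689 = 2025*(1/87689) = 2025/87689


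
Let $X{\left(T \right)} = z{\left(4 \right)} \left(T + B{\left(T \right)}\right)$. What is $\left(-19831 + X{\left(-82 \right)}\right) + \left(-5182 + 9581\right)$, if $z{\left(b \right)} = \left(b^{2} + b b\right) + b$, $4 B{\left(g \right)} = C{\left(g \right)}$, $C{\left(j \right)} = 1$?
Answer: $-18375$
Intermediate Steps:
$B{\left(g \right)} = \frac{1}{4}$ ($B{\left(g \right)} = \frac{1}{4} \cdot 1 = \frac{1}{4}$)
$z{\left(b \right)} = b + 2 b^{2}$ ($z{\left(b \right)} = \left(b^{2} + b^{2}\right) + b = 2 b^{2} + b = b + 2 b^{2}$)
$X{\left(T \right)} = 9 + 36 T$ ($X{\left(T \right)} = 4 \left(1 + 2 \cdot 4\right) \left(T + \frac{1}{4}\right) = 4 \left(1 + 8\right) \left(\frac{1}{4} + T\right) = 4 \cdot 9 \left(\frac{1}{4} + T\right) = 36 \left(\frac{1}{4} + T\right) = 9 + 36 T$)
$\left(-19831 + X{\left(-82 \right)}\right) + \left(-5182 + 9581\right) = \left(-19831 + \left(9 + 36 \left(-82\right)\right)\right) + \left(-5182 + 9581\right) = \left(-19831 + \left(9 - 2952\right)\right) + 4399 = \left(-19831 - 2943\right) + 4399 = -22774 + 4399 = -18375$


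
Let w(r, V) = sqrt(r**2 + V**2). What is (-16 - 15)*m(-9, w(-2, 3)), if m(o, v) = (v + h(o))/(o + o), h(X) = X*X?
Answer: 279/2 + 31*sqrt(13)/18 ≈ 145.71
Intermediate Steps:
w(r, V) = sqrt(V**2 + r**2)
h(X) = X**2
m(o, v) = (v + o**2)/(2*o) (m(o, v) = (v + o**2)/(o + o) = (v + o**2)/((2*o)) = (v + o**2)*(1/(2*o)) = (v + o**2)/(2*o))
(-16 - 15)*m(-9, w(-2, 3)) = (-16 - 15)*((1/2)*(sqrt(3**2 + (-2)**2) + (-9)**2)/(-9)) = -31*(-1)*(sqrt(9 + 4) + 81)/(2*9) = -31*(-1)*(sqrt(13) + 81)/(2*9) = -31*(-1)*(81 + sqrt(13))/(2*9) = -31*(-9/2 - sqrt(13)/18) = 279/2 + 31*sqrt(13)/18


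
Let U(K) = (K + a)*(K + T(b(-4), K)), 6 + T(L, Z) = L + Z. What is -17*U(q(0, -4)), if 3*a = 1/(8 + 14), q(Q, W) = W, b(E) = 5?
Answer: -13413/22 ≈ -609.68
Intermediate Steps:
a = 1/66 (a = 1/(3*(8 + 14)) = (⅓)/22 = (⅓)*(1/22) = 1/66 ≈ 0.015152)
T(L, Z) = -6 + L + Z (T(L, Z) = -6 + (L + Z) = -6 + L + Z)
U(K) = (-1 + 2*K)*(1/66 + K) (U(K) = (K + 1/66)*(K + (-6 + 5 + K)) = (1/66 + K)*(K + (-1 + K)) = (1/66 + K)*(-1 + 2*K) = (-1 + 2*K)*(1/66 + K))
-17*U(q(0, -4)) = -17*(-1/66 + 2*(-4)² - 32/33*(-4)) = -17*(-1/66 + 2*16 + 128/33) = -17*(-1/66 + 32 + 128/33) = -17*789/22 = -13413/22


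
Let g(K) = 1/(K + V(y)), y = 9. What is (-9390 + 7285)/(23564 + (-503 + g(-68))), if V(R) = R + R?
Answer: -105250/1153049 ≈ -0.091280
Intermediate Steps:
V(R) = 2*R
g(K) = 1/(18 + K) (g(K) = 1/(K + 2*9) = 1/(K + 18) = 1/(18 + K))
(-9390 + 7285)/(23564 + (-503 + g(-68))) = (-9390 + 7285)/(23564 + (-503 + 1/(18 - 68))) = -2105/(23564 + (-503 + 1/(-50))) = -2105/(23564 + (-503 - 1/50)) = -2105/(23564 - 25151/50) = -2105/1153049/50 = -2105*50/1153049 = -105250/1153049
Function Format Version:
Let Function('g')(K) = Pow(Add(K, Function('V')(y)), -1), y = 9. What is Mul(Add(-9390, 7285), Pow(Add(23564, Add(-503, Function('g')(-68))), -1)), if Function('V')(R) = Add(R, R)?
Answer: Rational(-105250, 1153049) ≈ -0.091280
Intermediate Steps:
Function('V')(R) = Mul(2, R)
Function('g')(K) = Pow(Add(18, K), -1) (Function('g')(K) = Pow(Add(K, Mul(2, 9)), -1) = Pow(Add(K, 18), -1) = Pow(Add(18, K), -1))
Mul(Add(-9390, 7285), Pow(Add(23564, Add(-503, Function('g')(-68))), -1)) = Mul(Add(-9390, 7285), Pow(Add(23564, Add(-503, Pow(Add(18, -68), -1))), -1)) = Mul(-2105, Pow(Add(23564, Add(-503, Pow(-50, -1))), -1)) = Mul(-2105, Pow(Add(23564, Add(-503, Rational(-1, 50))), -1)) = Mul(-2105, Pow(Add(23564, Rational(-25151, 50)), -1)) = Mul(-2105, Pow(Rational(1153049, 50), -1)) = Mul(-2105, Rational(50, 1153049)) = Rational(-105250, 1153049)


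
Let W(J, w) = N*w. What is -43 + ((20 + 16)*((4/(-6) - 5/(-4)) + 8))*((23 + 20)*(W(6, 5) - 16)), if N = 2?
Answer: -79765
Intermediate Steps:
W(J, w) = 2*w
-43 + ((20 + 16)*((4/(-6) - 5/(-4)) + 8))*((23 + 20)*(W(6, 5) - 16)) = -43 + ((20 + 16)*((4/(-6) - 5/(-4)) + 8))*((23 + 20)*(2*5 - 16)) = -43 + (36*((4*(-⅙) - 5*(-¼)) + 8))*(43*(10 - 16)) = -43 + (36*((-⅔ + 5/4) + 8))*(43*(-6)) = -43 + (36*(7/12 + 8))*(-258) = -43 + (36*(103/12))*(-258) = -43 + 309*(-258) = -43 - 79722 = -79765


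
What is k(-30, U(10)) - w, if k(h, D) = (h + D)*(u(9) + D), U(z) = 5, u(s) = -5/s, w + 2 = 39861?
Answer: -359731/9 ≈ -39970.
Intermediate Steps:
w = 39859 (w = -2 + 39861 = 39859)
k(h, D) = (-5/9 + D)*(D + h) (k(h, D) = (h + D)*(-5/9 + D) = (D + h)*(-5*⅑ + D) = (D + h)*(-5/9 + D) = (-5/9 + D)*(D + h))
k(-30, U(10)) - w = (5² - 5/9*5 - 5/9*(-30) + 5*(-30)) - 1*39859 = (25 - 25/9 + 50/3 - 150) - 39859 = -1000/9 - 39859 = -359731/9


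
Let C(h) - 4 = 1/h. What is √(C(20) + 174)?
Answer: √17805/10 ≈ 13.344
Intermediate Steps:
C(h) = 4 + 1/h
√(C(20) + 174) = √((4 + 1/20) + 174) = √(81/20 + 174) = √(3561/20) = √17805/10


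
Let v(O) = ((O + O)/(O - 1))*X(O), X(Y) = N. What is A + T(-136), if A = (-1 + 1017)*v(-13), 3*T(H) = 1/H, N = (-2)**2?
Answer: 21555449/2856 ≈ 7547.4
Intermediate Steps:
N = 4
T(H) = 1/(3*H)
X(Y) = 4
v(O) = 8*O/(-1 + O) (v(O) = ((O + O)/(O - 1))*4 = ((2*O)/(-1 + O))*4 = (2*O/(-1 + O))*4 = 8*O/(-1 + O))
A = 52832/7 (A = (-1 + 1017)*(8*(-13)/(-1 - 13)) = 1016*(8*(-13)/(-14)) = 1016*(8*(-13)*(-1/14)) = 1016*(52/7) = 52832/7 ≈ 7547.4)
A + T(-136) = 52832/7 + (1/3)/(-136) = 52832/7 + (1/3)*(-1/136) = 52832/7 - 1/408 = 21555449/2856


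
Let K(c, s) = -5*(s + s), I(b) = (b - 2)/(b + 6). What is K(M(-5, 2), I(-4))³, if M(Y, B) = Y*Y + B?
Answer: 27000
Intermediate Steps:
M(Y, B) = B + Y² (M(Y, B) = Y² + B = B + Y²)
I(b) = (-2 + b)/(6 + b)
K(c, s) = -10*s
K(M(-5, 2), I(-4))³ = (-10*(-2 - 4)/(6 - 4))³ = (-10*(-6)/2)³ = (-5*(-6))³ = (-10*(-3))³ = 30³ = 27000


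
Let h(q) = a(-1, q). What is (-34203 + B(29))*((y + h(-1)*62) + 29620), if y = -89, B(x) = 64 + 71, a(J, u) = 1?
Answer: -1008174324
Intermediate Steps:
B(x) = 135
h(q) = 1
(-34203 + B(29))*((y + h(-1)*62) + 29620) = (-34203 + 135)*((-89 + 1*62) + 29620) = -34068*((-89 + 62) + 29620) = -34068*(-27 + 29620) = -34068*29593 = -1008174324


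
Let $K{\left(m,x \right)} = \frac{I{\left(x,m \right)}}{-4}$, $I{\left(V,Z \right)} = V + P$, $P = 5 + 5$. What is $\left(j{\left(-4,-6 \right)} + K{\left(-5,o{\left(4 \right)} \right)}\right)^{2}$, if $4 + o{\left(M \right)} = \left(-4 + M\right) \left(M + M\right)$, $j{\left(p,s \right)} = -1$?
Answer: $\frac{25}{4} \approx 6.25$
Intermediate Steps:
$P = 10$
$I{\left(V,Z \right)} = 10 + V$ ($I{\left(V,Z \right)} = V + 10 = 10 + V$)
$o{\left(M \right)} = -4 + 2 M \left(-4 + M\right)$ ($o{\left(M \right)} = -4 + \left(-4 + M\right) \left(M + M\right) = -4 + \left(-4 + M\right) 2 M = -4 + 2 M \left(-4 + M\right)$)
$K{\left(m,x \right)} = - \frac{5}{2} - \frac{x}{4}$ ($K{\left(m,x \right)} = \frac{10 + x}{-4} = \left(10 + x\right) \left(- \frac{1}{4}\right) = - \frac{5}{2} - \frac{x}{4}$)
$\left(j{\left(-4,-6 \right)} + K{\left(-5,o{\left(4 \right)} \right)}\right)^{2} = \left(-1 - \left(\frac{5}{2} + \frac{-4 - 32 + 2 \cdot 4^{2}}{4}\right)\right)^{2} = \left(-1 - \left(\frac{5}{2} + \frac{-4 - 32 + 2 \cdot 16}{4}\right)\right)^{2} = \left(-1 - \left(\frac{5}{2} + \frac{-4 - 32 + 32}{4}\right)\right)^{2} = \left(-1 - \frac{3}{2}\right)^{2} = \left(- \frac{5}{2}\right)^{2} = \frac{25}{4}$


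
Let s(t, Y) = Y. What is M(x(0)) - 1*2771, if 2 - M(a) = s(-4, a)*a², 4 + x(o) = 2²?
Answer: -2769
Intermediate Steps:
x(o) = 0 (x(o) = -4 + 2² = -4 + 4 = 0)
M(a) = 2 - a³ (M(a) = 2 - a*a² = 2 - a³)
M(x(0)) - 1*2771 = (2 - 1*0³) - 1*2771 = (2 - 1*0) - 2771 = (2 + 0) - 2771 = 2 - 2771 = -2769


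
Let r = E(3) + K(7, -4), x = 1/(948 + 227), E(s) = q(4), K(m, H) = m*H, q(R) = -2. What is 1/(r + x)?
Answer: -1175/35249 ≈ -0.033334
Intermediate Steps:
K(m, H) = H*m
E(s) = -2
x = 1/1175 ≈ 0.00085106
r = -30 (r = -2 - 4*7 = -2 - 28 = -30)
1/(r + x) = 1/(-30 + 1/1175) = 1/(-35249/1175) = -1175/35249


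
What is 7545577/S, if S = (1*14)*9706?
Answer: 7545577/135884 ≈ 55.530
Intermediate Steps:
S = 135884 (S = 14*9706 = 135884)
7545577/S = 7545577/135884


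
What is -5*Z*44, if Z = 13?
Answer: -2860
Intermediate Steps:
-5*Z*44 = -5*13*44 = -65*44 = -2860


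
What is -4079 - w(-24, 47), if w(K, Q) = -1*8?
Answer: -4071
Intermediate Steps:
w(K, Q) = -8
-4079 - w(-24, 47) = -4079 - 1*(-8) = -4079 + 8 = -4071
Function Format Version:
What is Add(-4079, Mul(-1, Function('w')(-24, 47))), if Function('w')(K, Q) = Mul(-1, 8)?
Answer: -4071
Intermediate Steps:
Function('w')(K, Q) = -8
Add(-4079, Mul(-1, Function('w')(-24, 47))) = Add(-4079, Mul(-1, -8)) = Add(-4079, 8) = -4071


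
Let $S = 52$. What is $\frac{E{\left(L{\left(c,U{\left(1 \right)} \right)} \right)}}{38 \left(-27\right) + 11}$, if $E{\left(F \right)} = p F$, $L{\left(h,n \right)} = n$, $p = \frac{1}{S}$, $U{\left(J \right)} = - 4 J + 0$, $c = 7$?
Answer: $\frac{1}{13195} \approx 7.5786 \cdot 10^{-5}$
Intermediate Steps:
$U{\left(J \right)} = - 4 J$
$p = \frac{1}{52} \approx 0.019231$
$E{\left(F \right)} = \frac{F}{52}$
$\frac{E{\left(L{\left(c,U{\left(1 \right)} \right)} \right)}}{38 \left(-27\right) + 11} = \frac{\frac{1}{52} \left(\left(-4\right) 1\right)}{38 \left(-27\right) + 11} = \frac{\frac{1}{52} \left(-4\right)}{-1026 + 11} = - \frac{1}{13 \left(-1015\right)} = \left(- \frac{1}{13}\right) \left(- \frac{1}{1015}\right) = \frac{1}{13195}$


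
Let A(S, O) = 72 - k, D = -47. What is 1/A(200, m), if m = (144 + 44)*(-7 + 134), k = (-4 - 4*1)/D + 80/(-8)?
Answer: 47/3846 ≈ 0.012220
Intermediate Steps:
k = -462/47 (k = (-4 - 4*1)/(-47) + 80/(-8) = (-4 - 4)*(-1/47) + 80*(-1/8) = -8*(-1/47) - 10 = 8/47 - 10 = -462/47 ≈ -9.8298)
m = 23876 (m = 188*127 = 23876)
A(S, O) = 3846/47 (A(S, O) = 72 - 1*(-462/47) = 72 + 462/47 = 3846/47)
1/A(200, m) = 1/(3846/47) = 47/3846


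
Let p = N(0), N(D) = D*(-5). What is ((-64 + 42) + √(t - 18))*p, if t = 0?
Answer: 0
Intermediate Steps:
N(D) = -5*D
p = 0 (p = -5*0 = 0)
((-64 + 42) + √(t - 18))*p = ((-64 + 42) + √(0 - 18))*0 = (-22 + √(-18))*0 = (-22 + 3*I*√2)*0 = 0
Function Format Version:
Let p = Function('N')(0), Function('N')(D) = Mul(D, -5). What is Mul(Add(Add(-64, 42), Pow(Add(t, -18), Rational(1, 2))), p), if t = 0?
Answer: 0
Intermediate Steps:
Function('N')(D) = Mul(-5, D)
p = 0 (p = Mul(-5, 0) = 0)
Mul(Add(Add(-64, 42), Pow(Add(t, -18), Rational(1, 2))), p) = Mul(Add(Add(-64, 42), Pow(Add(0, -18), Rational(1, 2))), 0) = Mul(Add(-22, Pow(-18, Rational(1, 2))), 0) = Mul(Add(-22, Mul(3, I, Pow(2, Rational(1, 2)))), 0) = 0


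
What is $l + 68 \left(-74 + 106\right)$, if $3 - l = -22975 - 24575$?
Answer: $49729$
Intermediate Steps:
$l = 47553$ ($l = 3 - \left(-22975 - 24575\right) = 3 - -47550 = 3 + 47550 = 47553$)
$l + 68 \left(-74 + 106\right) = 47553 + 68 \left(-74 + 106\right) = 47553 + 68 \cdot 32 = 47553 + 2176 = 49729$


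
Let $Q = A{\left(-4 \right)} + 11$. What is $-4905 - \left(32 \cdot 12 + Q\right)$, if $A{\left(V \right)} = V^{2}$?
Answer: $-5316$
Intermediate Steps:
$Q = 27$ ($Q = \left(-4\right)^{2} + 11 = 16 + 11 = 27$)
$-4905 - \left(32 \cdot 12 + Q\right) = -4905 - \left(32 \cdot 12 + 27\right) = -4905 - \left(384 + 27\right) = -4905 - 411 = -5316$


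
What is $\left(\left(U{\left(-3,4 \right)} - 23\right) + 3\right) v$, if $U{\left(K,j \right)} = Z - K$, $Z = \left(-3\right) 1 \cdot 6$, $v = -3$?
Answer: $105$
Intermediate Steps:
$Z = -18$ ($Z = \left(-3\right) 6 = -18$)
$U{\left(K,j \right)} = -18 - K$
$\left(\left(U{\left(-3,4 \right)} - 23\right) + 3\right) v = \left(\left(\left(-18 - -3\right) - 23\right) + 3\right) \left(-3\right) = \left(\left(\left(-18 + 3\right) - 23\right) + 3\right) \left(-3\right) = \left(\left(-15 - 23\right) + 3\right) \left(-3\right) = \left(-38 + 3\right) \left(-3\right) = \left(-35\right) \left(-3\right) = 105$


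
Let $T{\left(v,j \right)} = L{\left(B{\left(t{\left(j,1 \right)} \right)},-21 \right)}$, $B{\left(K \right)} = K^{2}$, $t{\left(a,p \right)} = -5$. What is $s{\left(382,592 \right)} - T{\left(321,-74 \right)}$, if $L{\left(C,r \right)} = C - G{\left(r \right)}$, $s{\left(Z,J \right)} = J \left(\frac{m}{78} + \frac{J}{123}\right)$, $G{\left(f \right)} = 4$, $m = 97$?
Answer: $\frac{5699645}{1599} \approx 3564.5$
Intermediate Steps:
$s{\left(Z,J \right)} = J \left(\frac{97}{78} + \frac{J}{123}\right)$
$L{\left(C,r \right)} = -4 + C$ ($L{\left(C,r \right)} = C - 4 = -4 + C$)
$T{\left(v,j \right)} = 21$ ($T{\left(v,j \right)} = -4 + \left(-5\right)^{2} = -4 + 25 = 21$)
$s{\left(382,592 \right)} - T{\left(321,-74 \right)} = \frac{1}{3198} \cdot 592 \left(3977 + 26 \cdot 592\right) - 21 = \frac{1}{3198} \cdot 592 \left(3977 + 15392\right) - 21 = \frac{1}{3198} \cdot 592 \cdot 19369 - 21 = \frac{5733224}{1599} - 21 = \frac{5699645}{1599}$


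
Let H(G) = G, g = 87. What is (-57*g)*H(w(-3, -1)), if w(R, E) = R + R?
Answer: 29754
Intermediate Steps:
w(R, E) = 2*R
(-57*g)*H(w(-3, -1)) = (-57*87)*(2*(-3)) = -4959*(-6) = 29754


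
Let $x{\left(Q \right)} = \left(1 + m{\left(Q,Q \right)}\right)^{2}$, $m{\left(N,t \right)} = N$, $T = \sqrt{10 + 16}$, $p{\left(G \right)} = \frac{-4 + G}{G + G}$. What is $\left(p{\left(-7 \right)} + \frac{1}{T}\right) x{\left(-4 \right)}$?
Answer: $\frac{99}{14} + \frac{9 \sqrt{26}}{26} \approx 8.8365$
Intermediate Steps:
$p{\left(G \right)} = \frac{-4 + G}{2 G}$
$T = \sqrt{26} \approx 5.099$
$x{\left(Q \right)} = \left(1 + Q\right)^{2}$
$\left(p{\left(-7 \right)} + \frac{1}{T}\right) x{\left(-4 \right)} = \left(\frac{-4 - 7}{2 \left(-7\right)} + \frac{1}{\sqrt{26}}\right) \left(1 - 4\right)^{2} = \left(\frac{1}{2} \left(- \frac{1}{7}\right) \left(-11\right) + \frac{\sqrt{26}}{26}\right) \left(-3\right)^{2} = \left(\frac{11}{14} + \frac{\sqrt{26}}{26}\right) 9 = \frac{99}{14} + \frac{9 \sqrt{26}}{26}$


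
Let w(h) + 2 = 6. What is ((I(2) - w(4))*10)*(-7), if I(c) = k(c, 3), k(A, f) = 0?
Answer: 280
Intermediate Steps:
I(c) = 0
w(h) = 4 (w(h) = -2 + 6 = 4)
((I(2) - w(4))*10)*(-7) = ((0 - 1*4)*10)*(-7) = ((0 - 4)*10)*(-7) = -4*10*(-7) = -40*(-7) = 280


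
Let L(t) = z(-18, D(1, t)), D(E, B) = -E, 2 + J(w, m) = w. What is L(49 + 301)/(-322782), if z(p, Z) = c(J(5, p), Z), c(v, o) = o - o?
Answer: 0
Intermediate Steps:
J(w, m) = -2 + w
c(v, o) = 0
z(p, Z) = 0
L(t) = 0
L(49 + 301)/(-322782) = 0/(-322782) = 0*(-1/322782) = 0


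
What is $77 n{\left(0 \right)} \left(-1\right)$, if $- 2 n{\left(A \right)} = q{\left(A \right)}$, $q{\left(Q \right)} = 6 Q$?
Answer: $0$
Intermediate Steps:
$n{\left(A \right)} = - 3 A$ ($n{\left(A \right)} = - \frac{6 A}{2} = - 3 A$)
$77 n{\left(0 \right)} \left(-1\right) = 77 \left(-3\right) 0 \left(-1\right) = 77 \cdot 0 \left(-1\right) = 77 \cdot 0 = 0$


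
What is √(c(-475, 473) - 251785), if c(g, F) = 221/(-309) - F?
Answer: I*√24085914387/309 ≈ 502.25*I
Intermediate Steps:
c(g, F) = -221/309 - F (c(g, F) = 221*(-1/309) - F = -221/309 - F)
√(c(-475, 473) - 251785) = √((-221/309 - 1*473) - 251785) = √((-221/309 - 473) - 251785) = √(-146378/309 - 251785) = √(-77947943/309) = I*√24085914387/309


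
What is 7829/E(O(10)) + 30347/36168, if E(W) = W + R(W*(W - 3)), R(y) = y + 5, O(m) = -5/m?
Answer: 1133395763/904200 ≈ 1253.5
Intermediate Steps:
R(y) = 5 + y
E(W) = 5 + W + W*(-3 + W) (E(W) = W + (5 + W*(W - 3)) = W + (5 + W*(-3 + W)) = 5 + W + W*(-3 + W))
7829/E(O(10)) + 30347/36168 = 7829/(5 - 5/10 + (-5/10)*(-3 - 5/10)) + 30347/36168 = 7829/(5 - 5*⅒ + (-5*⅒)*(-3 - 5*⅒)) + 30347*(1/36168) = 7829/(5 - ½ - (-3 - ½)/2) + 30347/36168 = 7829/(5 - ½ - ½*(-7/2)) + 30347/36168 = 7829/(5 - ½ + 7/4) + 30347/36168 = 7829/(25/4) + 30347/36168 = 7829*(4/25) + 30347/36168 = 31316/25 + 30347/36168 = 1133395763/904200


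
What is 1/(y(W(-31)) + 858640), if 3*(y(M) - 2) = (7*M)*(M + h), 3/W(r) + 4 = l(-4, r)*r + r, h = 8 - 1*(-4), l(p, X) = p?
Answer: 7921/6801310779 ≈ 1.1646e-6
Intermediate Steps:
h = 12 (h = 8 + 4 = 12)
W(r) = 3/(-4 - 3*r) (W(r) = 3/(-4 + (-4*r + r)) = 3/(-4 - 3*r))
y(M) = 2 + 7*M*(12 + M)/3 (y(M) = 2 + ((7*M)*(M + 12))/3 = 2 + ((7*M)*(12 + M))/3 = 2 + (7*M*(12 + M))/3 = 2 + 7*M*(12 + M)/3)
1/(y(W(-31)) + 858640) = 1/((2 + 28*(3/(-4 - 3*(-31))) + 7*(3/(-4 - 3*(-31)))²/3) + 858640) = 1/((2 + 28*(3/(-4 + 93)) + 7*(3/(-4 + 93))²/3) + 858640) = 1/((2 + 28*(3/89) + 7*(3/89)²/3) + 858640) = 1/((2 + 84/89 + (7/3)*(9/7921)) + 858640) = 1/((2 + 84/89 + 21/7921) + 858640) = 1/(23339/7921 + 858640) = 1/(6801310779/7921) = 7921/6801310779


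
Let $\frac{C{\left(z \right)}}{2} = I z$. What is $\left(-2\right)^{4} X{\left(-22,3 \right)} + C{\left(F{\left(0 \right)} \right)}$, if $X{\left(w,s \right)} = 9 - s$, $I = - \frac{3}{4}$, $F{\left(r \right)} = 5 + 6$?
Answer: $\frac{159}{2} \approx 79.5$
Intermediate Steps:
$F{\left(r \right)} = 11$
$I = - \frac{3}{4}$ ($I = \left(-3\right) \frac{1}{4} = - \frac{3}{4} \approx -0.75$)
$C{\left(z \right)} = - \frac{3 z}{2}$ ($C{\left(z \right)} = 2 \left(- \frac{3 z}{4}\right) = - \frac{3 z}{2}$)
$\left(-2\right)^{4} X{\left(-22,3 \right)} + C{\left(F{\left(0 \right)} \right)} = \left(-2\right)^{4} \left(9 - 3\right) - \frac{33}{2} = 16 \left(9 - 3\right) - \frac{33}{2} = 16 \cdot 6 - \frac{33}{2} = 96 - \frac{33}{2} = \frac{159}{2}$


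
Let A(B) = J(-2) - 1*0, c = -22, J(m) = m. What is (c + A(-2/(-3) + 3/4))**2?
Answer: 576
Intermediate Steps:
A(B) = -2 (A(B) = -2 - 1*0 = -2 + 0 = -2)
(c + A(-2/(-3) + 3/4))**2 = (-22 - 2)**2 = (-24)**2 = 576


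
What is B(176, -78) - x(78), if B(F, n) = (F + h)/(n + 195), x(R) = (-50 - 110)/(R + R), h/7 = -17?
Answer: 59/39 ≈ 1.5128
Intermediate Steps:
h = -119 (h = 7*(-17) = -119)
x(R) = -80/R (x(R) = -160*1/(2*R) = -80/R)
B(F, n) = (-119 + F)/(195 + n) (B(F, n) = (F - 119)/(n + 195) = (-119 + F)/(195 + n))
B(176, -78) - x(78) = (-119 + 176)/(195 - 78) - (-80)/78 = 57/117 - (-80)/78 = (1/117)*57 - 1*(-40/39) = 19/39 + 40/39 = 59/39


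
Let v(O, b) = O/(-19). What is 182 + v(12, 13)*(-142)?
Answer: 5162/19 ≈ 271.68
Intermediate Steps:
v(O, b) = -O/19 (v(O, b) = O*(-1/19) = -O/19)
182 + v(12, 13)*(-142) = 182 - 1/19*12*(-142) = 182 - 12/19*(-142) = 182 + 1704/19 = 5162/19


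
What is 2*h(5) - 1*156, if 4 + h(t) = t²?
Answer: -114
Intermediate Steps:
h(t) = -4 + t²
2*h(5) - 1*156 = 2*(-4 + 5²) - 1*156 = 2*(-4 + 25) - 156 = 2*21 - 156 = 42 - 156 = -114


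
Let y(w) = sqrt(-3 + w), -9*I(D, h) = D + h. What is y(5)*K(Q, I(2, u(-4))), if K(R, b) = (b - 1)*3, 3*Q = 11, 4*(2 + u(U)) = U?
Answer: -8*sqrt(2)/3 ≈ -3.7712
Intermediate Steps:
u(U) = -2 + U/4
I(D, h) = -D/9 - h/9 (I(D, h) = -(D + h)/9 = -D/9 - h/9)
Q = 11/3 (Q = (1/3)*11 = 11/3 ≈ 3.6667)
K(R, b) = -3 + 3*b (K(R, b) = (-1 + b)*3 = -3 + 3*b)
y(5)*K(Q, I(2, u(-4))) = sqrt(-3 + 5)*(-3 + 3*(-1/9*2 - (-2 + (1/4)*(-4))/9)) = sqrt(2)*(-3 + 3*(-2/9 - (-2 - 1)/9)) = sqrt(2)*(-3 + 3*(-2/9 - 1/9*(-3))) = sqrt(2)*(-3 + 3*(-2/9 + 1/3)) = sqrt(2)*(-3 + 3*(1/9)) = sqrt(2)*(-3 + 1/3) = sqrt(2)*(-8/3) = -8*sqrt(2)/3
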